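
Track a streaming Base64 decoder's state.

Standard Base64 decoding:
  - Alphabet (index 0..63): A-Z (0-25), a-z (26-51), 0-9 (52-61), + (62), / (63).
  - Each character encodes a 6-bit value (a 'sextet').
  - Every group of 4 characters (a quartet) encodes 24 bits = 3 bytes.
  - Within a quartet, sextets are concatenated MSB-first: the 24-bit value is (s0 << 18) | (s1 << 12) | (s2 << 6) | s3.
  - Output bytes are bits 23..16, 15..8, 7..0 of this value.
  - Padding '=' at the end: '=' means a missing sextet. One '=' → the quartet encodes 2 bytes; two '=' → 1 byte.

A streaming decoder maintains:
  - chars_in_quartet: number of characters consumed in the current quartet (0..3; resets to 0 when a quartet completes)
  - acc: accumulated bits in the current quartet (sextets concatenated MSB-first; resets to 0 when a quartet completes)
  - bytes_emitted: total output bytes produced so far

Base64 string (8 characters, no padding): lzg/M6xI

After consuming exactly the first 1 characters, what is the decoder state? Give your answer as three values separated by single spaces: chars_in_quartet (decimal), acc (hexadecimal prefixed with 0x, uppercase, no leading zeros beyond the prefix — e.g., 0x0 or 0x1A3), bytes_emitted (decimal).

Answer: 1 0x25 0

Derivation:
After char 0 ('l'=37): chars_in_quartet=1 acc=0x25 bytes_emitted=0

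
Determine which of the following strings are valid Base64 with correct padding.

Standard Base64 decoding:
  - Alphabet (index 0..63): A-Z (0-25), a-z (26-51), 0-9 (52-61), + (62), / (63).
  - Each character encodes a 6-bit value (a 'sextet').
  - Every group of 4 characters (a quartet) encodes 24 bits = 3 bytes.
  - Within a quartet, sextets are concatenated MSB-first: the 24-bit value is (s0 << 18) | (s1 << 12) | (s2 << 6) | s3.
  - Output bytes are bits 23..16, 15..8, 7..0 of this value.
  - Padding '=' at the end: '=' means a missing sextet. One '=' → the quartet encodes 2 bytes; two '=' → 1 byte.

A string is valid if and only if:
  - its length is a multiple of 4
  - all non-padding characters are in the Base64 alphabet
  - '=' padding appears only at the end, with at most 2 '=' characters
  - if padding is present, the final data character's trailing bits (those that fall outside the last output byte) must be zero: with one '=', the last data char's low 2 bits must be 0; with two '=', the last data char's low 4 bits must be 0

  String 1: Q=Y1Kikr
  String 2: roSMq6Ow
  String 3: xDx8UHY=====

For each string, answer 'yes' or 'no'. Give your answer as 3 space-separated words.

String 1: 'Q=Y1Kikr' → invalid (bad char(s): ['=']; '=' in middle)
String 2: 'roSMq6Ow' → valid
String 3: 'xDx8UHY=====' → invalid (5 pad chars (max 2))

Answer: no yes no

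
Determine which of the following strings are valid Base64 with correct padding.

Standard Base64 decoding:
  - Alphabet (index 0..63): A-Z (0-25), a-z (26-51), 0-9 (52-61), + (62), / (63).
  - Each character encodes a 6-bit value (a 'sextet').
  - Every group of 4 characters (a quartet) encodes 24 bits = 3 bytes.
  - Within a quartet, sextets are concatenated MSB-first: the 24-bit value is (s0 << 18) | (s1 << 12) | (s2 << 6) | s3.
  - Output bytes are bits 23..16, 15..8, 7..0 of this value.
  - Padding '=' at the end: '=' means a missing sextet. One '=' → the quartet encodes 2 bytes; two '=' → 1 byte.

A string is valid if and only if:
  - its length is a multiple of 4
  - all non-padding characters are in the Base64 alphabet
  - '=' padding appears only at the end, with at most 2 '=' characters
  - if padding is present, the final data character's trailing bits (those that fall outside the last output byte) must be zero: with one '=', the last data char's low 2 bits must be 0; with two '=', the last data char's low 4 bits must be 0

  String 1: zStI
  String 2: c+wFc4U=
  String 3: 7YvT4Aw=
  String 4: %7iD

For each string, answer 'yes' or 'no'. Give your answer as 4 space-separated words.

String 1: 'zStI' → valid
String 2: 'c+wFc4U=' → valid
String 3: '7YvT4Aw=' → valid
String 4: '%7iD' → invalid (bad char(s): ['%'])

Answer: yes yes yes no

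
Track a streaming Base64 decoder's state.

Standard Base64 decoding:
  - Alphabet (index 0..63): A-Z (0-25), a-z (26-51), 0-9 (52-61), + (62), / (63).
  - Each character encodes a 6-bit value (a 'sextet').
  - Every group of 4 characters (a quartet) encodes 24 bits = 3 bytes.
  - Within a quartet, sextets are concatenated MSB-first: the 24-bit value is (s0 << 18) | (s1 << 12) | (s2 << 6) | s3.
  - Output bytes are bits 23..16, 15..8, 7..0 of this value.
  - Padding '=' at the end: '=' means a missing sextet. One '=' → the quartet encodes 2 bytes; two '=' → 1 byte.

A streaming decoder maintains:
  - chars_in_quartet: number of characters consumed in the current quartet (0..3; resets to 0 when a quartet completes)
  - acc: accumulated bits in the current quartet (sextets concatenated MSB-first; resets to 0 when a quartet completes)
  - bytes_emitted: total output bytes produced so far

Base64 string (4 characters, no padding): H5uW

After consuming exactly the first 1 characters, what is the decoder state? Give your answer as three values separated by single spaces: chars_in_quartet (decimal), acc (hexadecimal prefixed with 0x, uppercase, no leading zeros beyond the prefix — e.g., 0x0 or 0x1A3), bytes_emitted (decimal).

After char 0 ('H'=7): chars_in_quartet=1 acc=0x7 bytes_emitted=0

Answer: 1 0x7 0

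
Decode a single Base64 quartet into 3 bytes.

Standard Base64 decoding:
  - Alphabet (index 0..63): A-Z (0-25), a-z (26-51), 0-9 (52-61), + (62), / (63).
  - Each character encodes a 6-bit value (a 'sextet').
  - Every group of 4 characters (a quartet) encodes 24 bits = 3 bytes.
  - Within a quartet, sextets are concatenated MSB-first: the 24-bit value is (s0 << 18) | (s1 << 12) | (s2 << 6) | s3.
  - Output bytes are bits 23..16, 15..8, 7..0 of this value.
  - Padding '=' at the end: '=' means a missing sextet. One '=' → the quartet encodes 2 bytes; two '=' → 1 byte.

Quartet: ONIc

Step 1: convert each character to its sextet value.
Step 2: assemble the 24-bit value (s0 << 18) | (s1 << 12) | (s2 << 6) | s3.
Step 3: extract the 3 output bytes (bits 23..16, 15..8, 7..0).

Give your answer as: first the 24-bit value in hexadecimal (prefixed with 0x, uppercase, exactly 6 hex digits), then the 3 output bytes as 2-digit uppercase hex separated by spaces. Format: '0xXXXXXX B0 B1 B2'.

Answer: 0x38D21C 38 D2 1C

Derivation:
Sextets: O=14, N=13, I=8, c=28
24-bit: (14<<18) | (13<<12) | (8<<6) | 28
      = 0x380000 | 0x00D000 | 0x000200 | 0x00001C
      = 0x38D21C
Bytes: (v>>16)&0xFF=38, (v>>8)&0xFF=D2, v&0xFF=1C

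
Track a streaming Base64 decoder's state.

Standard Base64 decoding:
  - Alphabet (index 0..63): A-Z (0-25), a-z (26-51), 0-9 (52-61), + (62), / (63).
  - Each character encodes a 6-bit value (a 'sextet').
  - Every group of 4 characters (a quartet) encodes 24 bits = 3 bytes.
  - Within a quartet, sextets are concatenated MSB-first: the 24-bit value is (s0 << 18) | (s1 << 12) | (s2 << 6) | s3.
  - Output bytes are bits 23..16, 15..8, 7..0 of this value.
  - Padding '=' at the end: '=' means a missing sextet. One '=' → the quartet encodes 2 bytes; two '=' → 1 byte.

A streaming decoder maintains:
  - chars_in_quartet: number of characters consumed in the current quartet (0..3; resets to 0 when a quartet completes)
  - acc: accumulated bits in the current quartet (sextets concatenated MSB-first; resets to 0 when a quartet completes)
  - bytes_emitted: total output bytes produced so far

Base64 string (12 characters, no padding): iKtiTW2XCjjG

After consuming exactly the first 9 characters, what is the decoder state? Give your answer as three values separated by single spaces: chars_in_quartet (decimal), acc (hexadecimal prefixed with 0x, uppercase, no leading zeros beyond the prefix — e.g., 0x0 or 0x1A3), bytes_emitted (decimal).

Answer: 1 0x2 6

Derivation:
After char 0 ('i'=34): chars_in_quartet=1 acc=0x22 bytes_emitted=0
After char 1 ('K'=10): chars_in_quartet=2 acc=0x88A bytes_emitted=0
After char 2 ('t'=45): chars_in_quartet=3 acc=0x222AD bytes_emitted=0
After char 3 ('i'=34): chars_in_quartet=4 acc=0x88AB62 -> emit 88 AB 62, reset; bytes_emitted=3
After char 4 ('T'=19): chars_in_quartet=1 acc=0x13 bytes_emitted=3
After char 5 ('W'=22): chars_in_quartet=2 acc=0x4D6 bytes_emitted=3
After char 6 ('2'=54): chars_in_quartet=3 acc=0x135B6 bytes_emitted=3
After char 7 ('X'=23): chars_in_quartet=4 acc=0x4D6D97 -> emit 4D 6D 97, reset; bytes_emitted=6
After char 8 ('C'=2): chars_in_quartet=1 acc=0x2 bytes_emitted=6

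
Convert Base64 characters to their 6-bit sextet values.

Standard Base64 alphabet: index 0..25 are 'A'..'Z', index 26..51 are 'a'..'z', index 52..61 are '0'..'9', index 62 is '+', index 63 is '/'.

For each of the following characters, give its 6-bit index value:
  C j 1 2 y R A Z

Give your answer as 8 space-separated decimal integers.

'C': A..Z range, ord('C') − ord('A') = 2
'j': a..z range, 26 + ord('j') − ord('a') = 35
'1': 0..9 range, 52 + ord('1') − ord('0') = 53
'2': 0..9 range, 52 + ord('2') − ord('0') = 54
'y': a..z range, 26 + ord('y') − ord('a') = 50
'R': A..Z range, ord('R') − ord('A') = 17
'A': A..Z range, ord('A') − ord('A') = 0
'Z': A..Z range, ord('Z') − ord('A') = 25

Answer: 2 35 53 54 50 17 0 25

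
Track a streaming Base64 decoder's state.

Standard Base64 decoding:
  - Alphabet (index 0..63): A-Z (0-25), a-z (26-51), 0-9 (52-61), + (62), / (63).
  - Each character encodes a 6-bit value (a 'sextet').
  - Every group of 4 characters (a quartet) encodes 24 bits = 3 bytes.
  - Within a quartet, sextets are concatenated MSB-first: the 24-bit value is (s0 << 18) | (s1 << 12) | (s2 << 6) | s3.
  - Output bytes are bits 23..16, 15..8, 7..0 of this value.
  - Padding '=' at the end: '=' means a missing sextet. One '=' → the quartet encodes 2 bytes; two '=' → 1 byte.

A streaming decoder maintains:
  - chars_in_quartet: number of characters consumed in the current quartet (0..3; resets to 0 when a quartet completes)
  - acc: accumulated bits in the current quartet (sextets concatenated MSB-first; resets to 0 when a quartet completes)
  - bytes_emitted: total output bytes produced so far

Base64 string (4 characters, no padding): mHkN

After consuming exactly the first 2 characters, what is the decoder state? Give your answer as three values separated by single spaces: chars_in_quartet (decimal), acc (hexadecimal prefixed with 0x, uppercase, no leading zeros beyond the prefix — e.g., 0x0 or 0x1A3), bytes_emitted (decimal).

After char 0 ('m'=38): chars_in_quartet=1 acc=0x26 bytes_emitted=0
After char 1 ('H'=7): chars_in_quartet=2 acc=0x987 bytes_emitted=0

Answer: 2 0x987 0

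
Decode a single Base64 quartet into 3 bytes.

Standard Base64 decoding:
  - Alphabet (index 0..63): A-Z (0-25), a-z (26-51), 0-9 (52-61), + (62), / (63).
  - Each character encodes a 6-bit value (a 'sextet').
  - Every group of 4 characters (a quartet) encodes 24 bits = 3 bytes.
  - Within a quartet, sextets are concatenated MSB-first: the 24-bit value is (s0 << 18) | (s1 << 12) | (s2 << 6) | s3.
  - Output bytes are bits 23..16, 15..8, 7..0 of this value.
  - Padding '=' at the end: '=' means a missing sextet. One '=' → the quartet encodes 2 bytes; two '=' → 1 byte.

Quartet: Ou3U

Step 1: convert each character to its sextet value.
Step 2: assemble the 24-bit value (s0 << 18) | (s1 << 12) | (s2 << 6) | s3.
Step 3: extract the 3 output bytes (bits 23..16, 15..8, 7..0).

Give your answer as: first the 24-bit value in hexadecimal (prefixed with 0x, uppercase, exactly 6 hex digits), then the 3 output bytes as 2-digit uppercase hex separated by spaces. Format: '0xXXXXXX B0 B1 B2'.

Sextets: O=14, u=46, 3=55, U=20
24-bit: (14<<18) | (46<<12) | (55<<6) | 20
      = 0x380000 | 0x02E000 | 0x000DC0 | 0x000014
      = 0x3AEDD4
Bytes: (v>>16)&0xFF=3A, (v>>8)&0xFF=ED, v&0xFF=D4

Answer: 0x3AEDD4 3A ED D4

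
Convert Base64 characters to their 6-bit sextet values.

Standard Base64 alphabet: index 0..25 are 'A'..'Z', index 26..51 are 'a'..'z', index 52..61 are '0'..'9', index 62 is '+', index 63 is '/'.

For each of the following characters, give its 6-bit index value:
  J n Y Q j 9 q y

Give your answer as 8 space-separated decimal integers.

'J': A..Z range, ord('J') − ord('A') = 9
'n': a..z range, 26 + ord('n') − ord('a') = 39
'Y': A..Z range, ord('Y') − ord('A') = 24
'Q': A..Z range, ord('Q') − ord('A') = 16
'j': a..z range, 26 + ord('j') − ord('a') = 35
'9': 0..9 range, 52 + ord('9') − ord('0') = 61
'q': a..z range, 26 + ord('q') − ord('a') = 42
'y': a..z range, 26 + ord('y') − ord('a') = 50

Answer: 9 39 24 16 35 61 42 50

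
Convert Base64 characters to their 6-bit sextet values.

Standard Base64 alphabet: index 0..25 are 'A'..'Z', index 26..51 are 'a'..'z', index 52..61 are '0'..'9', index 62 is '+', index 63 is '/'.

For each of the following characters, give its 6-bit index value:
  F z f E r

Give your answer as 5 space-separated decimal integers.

Answer: 5 51 31 4 43

Derivation:
'F': A..Z range, ord('F') − ord('A') = 5
'z': a..z range, 26 + ord('z') − ord('a') = 51
'f': a..z range, 26 + ord('f') − ord('a') = 31
'E': A..Z range, ord('E') − ord('A') = 4
'r': a..z range, 26 + ord('r') − ord('a') = 43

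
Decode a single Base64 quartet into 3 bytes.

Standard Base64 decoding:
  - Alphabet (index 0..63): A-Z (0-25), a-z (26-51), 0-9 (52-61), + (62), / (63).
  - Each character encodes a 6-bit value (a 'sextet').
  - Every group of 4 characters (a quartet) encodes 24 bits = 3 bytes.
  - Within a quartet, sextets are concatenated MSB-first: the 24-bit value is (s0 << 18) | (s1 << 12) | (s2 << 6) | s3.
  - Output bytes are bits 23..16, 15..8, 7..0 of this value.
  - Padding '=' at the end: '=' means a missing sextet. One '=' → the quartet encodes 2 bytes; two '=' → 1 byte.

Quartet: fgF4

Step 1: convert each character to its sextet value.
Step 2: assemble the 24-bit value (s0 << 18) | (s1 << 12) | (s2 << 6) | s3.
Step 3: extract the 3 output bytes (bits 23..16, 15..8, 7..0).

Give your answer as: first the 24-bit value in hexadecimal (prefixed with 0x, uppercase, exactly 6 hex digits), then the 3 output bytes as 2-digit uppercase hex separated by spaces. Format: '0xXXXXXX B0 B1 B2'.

Answer: 0x7E0178 7E 01 78

Derivation:
Sextets: f=31, g=32, F=5, 4=56
24-bit: (31<<18) | (32<<12) | (5<<6) | 56
      = 0x7C0000 | 0x020000 | 0x000140 | 0x000038
      = 0x7E0178
Bytes: (v>>16)&0xFF=7E, (v>>8)&0xFF=01, v&0xFF=78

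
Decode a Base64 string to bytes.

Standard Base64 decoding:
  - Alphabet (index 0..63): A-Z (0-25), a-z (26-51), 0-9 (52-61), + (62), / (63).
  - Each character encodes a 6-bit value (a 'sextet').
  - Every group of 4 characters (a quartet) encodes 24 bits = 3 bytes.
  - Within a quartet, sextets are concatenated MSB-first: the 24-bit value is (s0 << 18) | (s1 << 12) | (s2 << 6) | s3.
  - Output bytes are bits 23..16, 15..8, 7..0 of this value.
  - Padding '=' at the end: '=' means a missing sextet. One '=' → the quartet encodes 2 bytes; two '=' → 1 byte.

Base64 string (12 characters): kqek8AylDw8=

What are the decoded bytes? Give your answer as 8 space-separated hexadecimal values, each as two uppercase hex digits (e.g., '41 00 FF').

Answer: 92 A7 A4 F0 0C A5 0F 0F

Derivation:
After char 0 ('k'=36): chars_in_quartet=1 acc=0x24 bytes_emitted=0
After char 1 ('q'=42): chars_in_quartet=2 acc=0x92A bytes_emitted=0
After char 2 ('e'=30): chars_in_quartet=3 acc=0x24A9E bytes_emitted=0
After char 3 ('k'=36): chars_in_quartet=4 acc=0x92A7A4 -> emit 92 A7 A4, reset; bytes_emitted=3
After char 4 ('8'=60): chars_in_quartet=1 acc=0x3C bytes_emitted=3
After char 5 ('A'=0): chars_in_quartet=2 acc=0xF00 bytes_emitted=3
After char 6 ('y'=50): chars_in_quartet=3 acc=0x3C032 bytes_emitted=3
After char 7 ('l'=37): chars_in_quartet=4 acc=0xF00CA5 -> emit F0 0C A5, reset; bytes_emitted=6
After char 8 ('D'=3): chars_in_quartet=1 acc=0x3 bytes_emitted=6
After char 9 ('w'=48): chars_in_quartet=2 acc=0xF0 bytes_emitted=6
After char 10 ('8'=60): chars_in_quartet=3 acc=0x3C3C bytes_emitted=6
Padding '=': partial quartet acc=0x3C3C -> emit 0F 0F; bytes_emitted=8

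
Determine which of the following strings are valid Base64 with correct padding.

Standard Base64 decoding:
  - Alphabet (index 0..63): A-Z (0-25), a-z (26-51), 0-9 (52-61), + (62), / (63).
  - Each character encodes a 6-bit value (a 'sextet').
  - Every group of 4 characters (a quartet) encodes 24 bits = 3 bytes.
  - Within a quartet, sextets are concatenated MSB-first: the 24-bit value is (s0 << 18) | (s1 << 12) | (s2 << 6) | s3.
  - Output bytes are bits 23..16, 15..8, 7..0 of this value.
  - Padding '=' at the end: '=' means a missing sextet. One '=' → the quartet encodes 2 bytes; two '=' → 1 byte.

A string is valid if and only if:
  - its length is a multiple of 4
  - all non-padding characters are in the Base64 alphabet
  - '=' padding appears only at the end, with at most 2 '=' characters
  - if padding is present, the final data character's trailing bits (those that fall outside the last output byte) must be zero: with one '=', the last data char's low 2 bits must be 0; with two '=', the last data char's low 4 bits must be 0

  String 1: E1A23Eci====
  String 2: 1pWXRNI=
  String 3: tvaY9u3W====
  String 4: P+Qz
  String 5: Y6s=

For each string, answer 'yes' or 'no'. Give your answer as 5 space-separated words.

Answer: no yes no yes yes

Derivation:
String 1: 'E1A23Eci====' → invalid (4 pad chars (max 2))
String 2: '1pWXRNI=' → valid
String 3: 'tvaY9u3W====' → invalid (4 pad chars (max 2))
String 4: 'P+Qz' → valid
String 5: 'Y6s=' → valid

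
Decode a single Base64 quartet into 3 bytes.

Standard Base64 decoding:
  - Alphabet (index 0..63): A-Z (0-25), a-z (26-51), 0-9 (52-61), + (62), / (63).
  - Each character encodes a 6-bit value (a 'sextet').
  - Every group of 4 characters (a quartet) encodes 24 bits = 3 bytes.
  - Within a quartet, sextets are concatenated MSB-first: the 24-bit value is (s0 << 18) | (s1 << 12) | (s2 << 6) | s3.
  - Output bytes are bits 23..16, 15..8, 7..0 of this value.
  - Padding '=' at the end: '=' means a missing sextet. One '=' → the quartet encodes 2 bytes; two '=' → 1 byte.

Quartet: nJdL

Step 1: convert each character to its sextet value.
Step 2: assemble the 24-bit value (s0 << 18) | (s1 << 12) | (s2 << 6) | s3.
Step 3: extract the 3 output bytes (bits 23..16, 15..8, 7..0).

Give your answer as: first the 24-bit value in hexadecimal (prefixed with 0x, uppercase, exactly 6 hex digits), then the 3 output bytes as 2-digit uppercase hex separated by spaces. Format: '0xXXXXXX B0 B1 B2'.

Sextets: n=39, J=9, d=29, L=11
24-bit: (39<<18) | (9<<12) | (29<<6) | 11
      = 0x9C0000 | 0x009000 | 0x000740 | 0x00000B
      = 0x9C974B
Bytes: (v>>16)&0xFF=9C, (v>>8)&0xFF=97, v&0xFF=4B

Answer: 0x9C974B 9C 97 4B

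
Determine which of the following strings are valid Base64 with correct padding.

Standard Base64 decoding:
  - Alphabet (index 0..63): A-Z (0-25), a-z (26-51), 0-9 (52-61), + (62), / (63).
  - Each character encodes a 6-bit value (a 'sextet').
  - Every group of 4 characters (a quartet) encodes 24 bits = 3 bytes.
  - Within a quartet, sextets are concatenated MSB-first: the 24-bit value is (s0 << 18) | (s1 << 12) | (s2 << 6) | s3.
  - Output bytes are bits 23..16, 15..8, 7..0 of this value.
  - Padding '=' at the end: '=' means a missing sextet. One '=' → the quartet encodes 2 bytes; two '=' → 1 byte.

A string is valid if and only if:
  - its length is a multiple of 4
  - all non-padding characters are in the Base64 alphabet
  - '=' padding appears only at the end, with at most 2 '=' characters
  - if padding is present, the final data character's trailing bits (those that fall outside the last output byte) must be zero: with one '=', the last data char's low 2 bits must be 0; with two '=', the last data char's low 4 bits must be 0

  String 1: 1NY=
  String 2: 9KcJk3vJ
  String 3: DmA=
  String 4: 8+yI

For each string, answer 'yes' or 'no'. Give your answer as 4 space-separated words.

String 1: '1NY=' → valid
String 2: '9KcJk3vJ' → valid
String 3: 'DmA=' → valid
String 4: '8+yI' → valid

Answer: yes yes yes yes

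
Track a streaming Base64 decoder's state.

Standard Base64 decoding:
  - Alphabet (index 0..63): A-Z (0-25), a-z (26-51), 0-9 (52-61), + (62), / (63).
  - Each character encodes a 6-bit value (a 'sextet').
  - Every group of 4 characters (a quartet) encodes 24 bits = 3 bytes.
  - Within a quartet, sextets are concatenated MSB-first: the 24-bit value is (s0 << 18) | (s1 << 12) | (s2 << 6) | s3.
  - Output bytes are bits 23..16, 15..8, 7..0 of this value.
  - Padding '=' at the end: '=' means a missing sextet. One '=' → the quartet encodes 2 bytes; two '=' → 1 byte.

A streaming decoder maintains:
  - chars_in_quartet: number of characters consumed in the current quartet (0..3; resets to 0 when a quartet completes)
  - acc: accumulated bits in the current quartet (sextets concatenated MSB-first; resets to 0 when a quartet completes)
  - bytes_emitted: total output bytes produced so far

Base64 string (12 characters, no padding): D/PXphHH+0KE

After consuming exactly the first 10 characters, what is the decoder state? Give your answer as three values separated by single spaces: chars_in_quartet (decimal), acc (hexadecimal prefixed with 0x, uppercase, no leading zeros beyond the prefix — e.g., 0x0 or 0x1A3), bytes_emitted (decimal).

After char 0 ('D'=3): chars_in_quartet=1 acc=0x3 bytes_emitted=0
After char 1 ('/'=63): chars_in_quartet=2 acc=0xFF bytes_emitted=0
After char 2 ('P'=15): chars_in_quartet=3 acc=0x3FCF bytes_emitted=0
After char 3 ('X'=23): chars_in_quartet=4 acc=0xFF3D7 -> emit 0F F3 D7, reset; bytes_emitted=3
After char 4 ('p'=41): chars_in_quartet=1 acc=0x29 bytes_emitted=3
After char 5 ('h'=33): chars_in_quartet=2 acc=0xA61 bytes_emitted=3
After char 6 ('H'=7): chars_in_quartet=3 acc=0x29847 bytes_emitted=3
After char 7 ('H'=7): chars_in_quartet=4 acc=0xA611C7 -> emit A6 11 C7, reset; bytes_emitted=6
After char 8 ('+'=62): chars_in_quartet=1 acc=0x3E bytes_emitted=6
After char 9 ('0'=52): chars_in_quartet=2 acc=0xFB4 bytes_emitted=6

Answer: 2 0xFB4 6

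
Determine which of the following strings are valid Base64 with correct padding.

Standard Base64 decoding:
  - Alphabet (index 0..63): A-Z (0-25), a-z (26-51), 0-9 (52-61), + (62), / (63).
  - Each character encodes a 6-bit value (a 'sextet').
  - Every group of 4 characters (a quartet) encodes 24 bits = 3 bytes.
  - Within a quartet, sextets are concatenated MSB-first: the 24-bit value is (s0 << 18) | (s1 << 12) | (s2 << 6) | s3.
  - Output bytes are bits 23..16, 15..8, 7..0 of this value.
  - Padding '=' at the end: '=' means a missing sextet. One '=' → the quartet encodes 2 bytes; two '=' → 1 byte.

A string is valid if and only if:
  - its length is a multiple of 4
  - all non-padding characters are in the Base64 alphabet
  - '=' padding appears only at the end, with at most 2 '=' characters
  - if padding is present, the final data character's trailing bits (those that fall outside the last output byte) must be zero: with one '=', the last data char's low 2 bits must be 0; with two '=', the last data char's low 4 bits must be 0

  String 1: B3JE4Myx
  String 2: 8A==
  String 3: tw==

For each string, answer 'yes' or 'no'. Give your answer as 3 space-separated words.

String 1: 'B3JE4Myx' → valid
String 2: '8A==' → valid
String 3: 'tw==' → valid

Answer: yes yes yes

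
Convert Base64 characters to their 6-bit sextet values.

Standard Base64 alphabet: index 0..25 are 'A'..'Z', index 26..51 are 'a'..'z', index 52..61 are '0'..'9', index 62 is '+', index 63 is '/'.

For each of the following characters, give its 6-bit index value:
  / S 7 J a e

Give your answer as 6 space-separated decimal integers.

Answer: 63 18 59 9 26 30

Derivation:
'/': index 63
'S': A..Z range, ord('S') − ord('A') = 18
'7': 0..9 range, 52 + ord('7') − ord('0') = 59
'J': A..Z range, ord('J') − ord('A') = 9
'a': a..z range, 26 + ord('a') − ord('a') = 26
'e': a..z range, 26 + ord('e') − ord('a') = 30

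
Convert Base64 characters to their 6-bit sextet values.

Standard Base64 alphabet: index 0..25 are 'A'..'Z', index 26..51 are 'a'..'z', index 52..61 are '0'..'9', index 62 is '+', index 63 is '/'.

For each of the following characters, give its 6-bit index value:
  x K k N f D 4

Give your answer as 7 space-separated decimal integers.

Answer: 49 10 36 13 31 3 56

Derivation:
'x': a..z range, 26 + ord('x') − ord('a') = 49
'K': A..Z range, ord('K') − ord('A') = 10
'k': a..z range, 26 + ord('k') − ord('a') = 36
'N': A..Z range, ord('N') − ord('A') = 13
'f': a..z range, 26 + ord('f') − ord('a') = 31
'D': A..Z range, ord('D') − ord('A') = 3
'4': 0..9 range, 52 + ord('4') − ord('0') = 56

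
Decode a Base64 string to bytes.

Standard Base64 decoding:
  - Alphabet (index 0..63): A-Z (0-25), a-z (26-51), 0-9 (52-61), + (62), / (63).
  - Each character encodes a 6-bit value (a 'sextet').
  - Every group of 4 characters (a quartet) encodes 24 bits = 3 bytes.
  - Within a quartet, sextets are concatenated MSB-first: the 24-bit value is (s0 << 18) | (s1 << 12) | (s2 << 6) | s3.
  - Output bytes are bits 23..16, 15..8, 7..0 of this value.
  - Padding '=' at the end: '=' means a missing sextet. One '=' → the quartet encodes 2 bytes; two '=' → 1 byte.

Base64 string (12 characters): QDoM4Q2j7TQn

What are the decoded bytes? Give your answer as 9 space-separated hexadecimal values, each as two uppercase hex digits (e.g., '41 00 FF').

Answer: 40 3A 0C E1 0D A3 ED 34 27

Derivation:
After char 0 ('Q'=16): chars_in_quartet=1 acc=0x10 bytes_emitted=0
After char 1 ('D'=3): chars_in_quartet=2 acc=0x403 bytes_emitted=0
After char 2 ('o'=40): chars_in_quartet=3 acc=0x100E8 bytes_emitted=0
After char 3 ('M'=12): chars_in_quartet=4 acc=0x403A0C -> emit 40 3A 0C, reset; bytes_emitted=3
After char 4 ('4'=56): chars_in_quartet=1 acc=0x38 bytes_emitted=3
After char 5 ('Q'=16): chars_in_quartet=2 acc=0xE10 bytes_emitted=3
After char 6 ('2'=54): chars_in_quartet=3 acc=0x38436 bytes_emitted=3
After char 7 ('j'=35): chars_in_quartet=4 acc=0xE10DA3 -> emit E1 0D A3, reset; bytes_emitted=6
After char 8 ('7'=59): chars_in_quartet=1 acc=0x3B bytes_emitted=6
After char 9 ('T'=19): chars_in_quartet=2 acc=0xED3 bytes_emitted=6
After char 10 ('Q'=16): chars_in_quartet=3 acc=0x3B4D0 bytes_emitted=6
After char 11 ('n'=39): chars_in_quartet=4 acc=0xED3427 -> emit ED 34 27, reset; bytes_emitted=9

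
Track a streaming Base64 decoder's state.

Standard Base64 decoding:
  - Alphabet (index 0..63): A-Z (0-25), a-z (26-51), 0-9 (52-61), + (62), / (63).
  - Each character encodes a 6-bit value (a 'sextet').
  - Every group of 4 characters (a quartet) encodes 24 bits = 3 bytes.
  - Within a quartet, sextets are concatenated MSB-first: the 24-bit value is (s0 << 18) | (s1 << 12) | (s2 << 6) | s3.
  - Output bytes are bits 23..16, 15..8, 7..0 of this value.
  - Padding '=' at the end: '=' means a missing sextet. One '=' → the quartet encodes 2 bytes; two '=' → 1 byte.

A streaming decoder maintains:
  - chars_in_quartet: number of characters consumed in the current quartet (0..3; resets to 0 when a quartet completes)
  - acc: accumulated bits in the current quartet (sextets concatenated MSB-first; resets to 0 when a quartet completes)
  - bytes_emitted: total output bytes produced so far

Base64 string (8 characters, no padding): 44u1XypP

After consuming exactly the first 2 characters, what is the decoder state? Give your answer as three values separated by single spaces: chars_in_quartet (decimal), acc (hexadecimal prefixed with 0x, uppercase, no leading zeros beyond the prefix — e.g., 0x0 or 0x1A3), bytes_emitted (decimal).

After char 0 ('4'=56): chars_in_quartet=1 acc=0x38 bytes_emitted=0
After char 1 ('4'=56): chars_in_quartet=2 acc=0xE38 bytes_emitted=0

Answer: 2 0xE38 0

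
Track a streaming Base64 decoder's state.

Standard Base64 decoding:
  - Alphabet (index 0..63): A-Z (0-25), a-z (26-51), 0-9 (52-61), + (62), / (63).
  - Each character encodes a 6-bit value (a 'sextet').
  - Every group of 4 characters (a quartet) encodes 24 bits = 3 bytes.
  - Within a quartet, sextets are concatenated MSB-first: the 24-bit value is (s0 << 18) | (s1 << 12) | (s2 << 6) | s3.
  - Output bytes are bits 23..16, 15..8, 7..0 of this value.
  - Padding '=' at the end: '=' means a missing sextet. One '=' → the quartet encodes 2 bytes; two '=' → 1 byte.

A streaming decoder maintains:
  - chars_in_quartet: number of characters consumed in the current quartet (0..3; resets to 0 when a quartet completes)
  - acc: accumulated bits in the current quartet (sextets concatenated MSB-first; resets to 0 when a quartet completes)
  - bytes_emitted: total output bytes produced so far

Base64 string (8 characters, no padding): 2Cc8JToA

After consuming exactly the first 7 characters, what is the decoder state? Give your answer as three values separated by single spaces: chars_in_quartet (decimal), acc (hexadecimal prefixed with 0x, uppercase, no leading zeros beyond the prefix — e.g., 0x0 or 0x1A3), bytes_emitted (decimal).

After char 0 ('2'=54): chars_in_quartet=1 acc=0x36 bytes_emitted=0
After char 1 ('C'=2): chars_in_quartet=2 acc=0xD82 bytes_emitted=0
After char 2 ('c'=28): chars_in_quartet=3 acc=0x3609C bytes_emitted=0
After char 3 ('8'=60): chars_in_quartet=4 acc=0xD8273C -> emit D8 27 3C, reset; bytes_emitted=3
After char 4 ('J'=9): chars_in_quartet=1 acc=0x9 bytes_emitted=3
After char 5 ('T'=19): chars_in_quartet=2 acc=0x253 bytes_emitted=3
After char 6 ('o'=40): chars_in_quartet=3 acc=0x94E8 bytes_emitted=3

Answer: 3 0x94E8 3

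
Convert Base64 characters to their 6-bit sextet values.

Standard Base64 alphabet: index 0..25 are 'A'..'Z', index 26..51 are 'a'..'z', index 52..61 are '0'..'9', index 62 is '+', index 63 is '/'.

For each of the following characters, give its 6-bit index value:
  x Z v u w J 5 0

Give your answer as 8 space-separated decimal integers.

Answer: 49 25 47 46 48 9 57 52

Derivation:
'x': a..z range, 26 + ord('x') − ord('a') = 49
'Z': A..Z range, ord('Z') − ord('A') = 25
'v': a..z range, 26 + ord('v') − ord('a') = 47
'u': a..z range, 26 + ord('u') − ord('a') = 46
'w': a..z range, 26 + ord('w') − ord('a') = 48
'J': A..Z range, ord('J') − ord('A') = 9
'5': 0..9 range, 52 + ord('5') − ord('0') = 57
'0': 0..9 range, 52 + ord('0') − ord('0') = 52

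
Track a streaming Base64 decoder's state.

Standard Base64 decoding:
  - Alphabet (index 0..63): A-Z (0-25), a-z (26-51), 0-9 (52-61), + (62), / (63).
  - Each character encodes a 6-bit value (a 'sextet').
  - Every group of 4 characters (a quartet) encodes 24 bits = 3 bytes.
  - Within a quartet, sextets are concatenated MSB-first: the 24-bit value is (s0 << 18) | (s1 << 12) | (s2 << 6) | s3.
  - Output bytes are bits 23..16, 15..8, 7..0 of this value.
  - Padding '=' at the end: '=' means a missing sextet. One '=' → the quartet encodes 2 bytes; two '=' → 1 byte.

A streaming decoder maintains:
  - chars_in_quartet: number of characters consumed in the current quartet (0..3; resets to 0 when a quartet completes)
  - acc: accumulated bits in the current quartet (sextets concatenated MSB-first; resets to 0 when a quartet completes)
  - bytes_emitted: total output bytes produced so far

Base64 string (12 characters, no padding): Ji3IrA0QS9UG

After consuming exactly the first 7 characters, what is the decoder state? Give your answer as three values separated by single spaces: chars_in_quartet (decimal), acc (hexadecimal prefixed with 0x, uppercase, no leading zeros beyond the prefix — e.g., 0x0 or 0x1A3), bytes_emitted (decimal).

Answer: 3 0x2B034 3

Derivation:
After char 0 ('J'=9): chars_in_quartet=1 acc=0x9 bytes_emitted=0
After char 1 ('i'=34): chars_in_quartet=2 acc=0x262 bytes_emitted=0
After char 2 ('3'=55): chars_in_quartet=3 acc=0x98B7 bytes_emitted=0
After char 3 ('I'=8): chars_in_quartet=4 acc=0x262DC8 -> emit 26 2D C8, reset; bytes_emitted=3
After char 4 ('r'=43): chars_in_quartet=1 acc=0x2B bytes_emitted=3
After char 5 ('A'=0): chars_in_quartet=2 acc=0xAC0 bytes_emitted=3
After char 6 ('0'=52): chars_in_quartet=3 acc=0x2B034 bytes_emitted=3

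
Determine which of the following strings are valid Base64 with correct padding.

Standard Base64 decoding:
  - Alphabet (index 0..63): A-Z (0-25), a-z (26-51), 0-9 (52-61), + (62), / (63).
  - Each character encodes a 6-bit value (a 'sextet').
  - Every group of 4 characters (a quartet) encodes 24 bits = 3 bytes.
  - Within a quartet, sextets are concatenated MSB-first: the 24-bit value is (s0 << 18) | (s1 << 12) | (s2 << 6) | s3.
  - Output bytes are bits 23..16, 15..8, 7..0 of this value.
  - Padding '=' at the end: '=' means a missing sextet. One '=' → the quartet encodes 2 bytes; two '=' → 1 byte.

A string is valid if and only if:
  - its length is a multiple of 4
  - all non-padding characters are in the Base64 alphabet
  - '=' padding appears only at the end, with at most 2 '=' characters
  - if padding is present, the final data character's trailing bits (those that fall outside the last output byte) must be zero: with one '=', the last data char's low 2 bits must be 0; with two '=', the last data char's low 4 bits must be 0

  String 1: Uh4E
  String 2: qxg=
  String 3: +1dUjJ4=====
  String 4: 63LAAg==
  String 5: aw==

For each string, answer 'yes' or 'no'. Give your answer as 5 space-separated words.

String 1: 'Uh4E' → valid
String 2: 'qxg=' → valid
String 3: '+1dUjJ4=====' → invalid (5 pad chars (max 2))
String 4: '63LAAg==' → valid
String 5: 'aw==' → valid

Answer: yes yes no yes yes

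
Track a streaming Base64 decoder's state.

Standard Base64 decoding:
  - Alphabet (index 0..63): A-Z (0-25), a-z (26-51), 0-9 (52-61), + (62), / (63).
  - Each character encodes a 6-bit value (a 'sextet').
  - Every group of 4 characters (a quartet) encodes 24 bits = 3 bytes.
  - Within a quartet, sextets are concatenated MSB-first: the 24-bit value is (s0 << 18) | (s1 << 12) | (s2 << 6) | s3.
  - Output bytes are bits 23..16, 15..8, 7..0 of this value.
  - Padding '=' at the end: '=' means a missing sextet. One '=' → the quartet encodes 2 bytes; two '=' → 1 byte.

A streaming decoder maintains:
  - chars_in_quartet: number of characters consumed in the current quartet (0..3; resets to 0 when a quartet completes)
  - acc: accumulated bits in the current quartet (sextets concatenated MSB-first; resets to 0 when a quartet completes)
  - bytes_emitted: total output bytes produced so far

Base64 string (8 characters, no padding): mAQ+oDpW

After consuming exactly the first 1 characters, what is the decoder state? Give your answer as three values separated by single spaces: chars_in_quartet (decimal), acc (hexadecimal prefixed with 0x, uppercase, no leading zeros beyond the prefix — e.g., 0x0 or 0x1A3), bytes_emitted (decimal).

Answer: 1 0x26 0

Derivation:
After char 0 ('m'=38): chars_in_quartet=1 acc=0x26 bytes_emitted=0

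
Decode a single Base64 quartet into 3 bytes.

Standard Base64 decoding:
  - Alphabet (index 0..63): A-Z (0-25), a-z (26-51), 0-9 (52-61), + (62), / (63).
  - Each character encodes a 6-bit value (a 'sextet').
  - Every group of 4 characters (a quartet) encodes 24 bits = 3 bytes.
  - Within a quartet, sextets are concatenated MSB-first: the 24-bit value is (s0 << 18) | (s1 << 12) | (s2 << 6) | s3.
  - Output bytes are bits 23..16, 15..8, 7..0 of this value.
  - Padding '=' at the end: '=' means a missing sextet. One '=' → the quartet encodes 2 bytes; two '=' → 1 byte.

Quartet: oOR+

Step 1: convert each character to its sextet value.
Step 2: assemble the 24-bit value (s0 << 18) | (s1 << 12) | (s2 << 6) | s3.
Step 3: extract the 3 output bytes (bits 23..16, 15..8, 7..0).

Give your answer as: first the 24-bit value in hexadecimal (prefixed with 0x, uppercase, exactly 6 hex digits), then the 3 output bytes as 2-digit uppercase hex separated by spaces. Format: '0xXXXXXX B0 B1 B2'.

Sextets: o=40, O=14, R=17, +=62
24-bit: (40<<18) | (14<<12) | (17<<6) | 62
      = 0xA00000 | 0x00E000 | 0x000440 | 0x00003E
      = 0xA0E47E
Bytes: (v>>16)&0xFF=A0, (v>>8)&0xFF=E4, v&0xFF=7E

Answer: 0xA0E47E A0 E4 7E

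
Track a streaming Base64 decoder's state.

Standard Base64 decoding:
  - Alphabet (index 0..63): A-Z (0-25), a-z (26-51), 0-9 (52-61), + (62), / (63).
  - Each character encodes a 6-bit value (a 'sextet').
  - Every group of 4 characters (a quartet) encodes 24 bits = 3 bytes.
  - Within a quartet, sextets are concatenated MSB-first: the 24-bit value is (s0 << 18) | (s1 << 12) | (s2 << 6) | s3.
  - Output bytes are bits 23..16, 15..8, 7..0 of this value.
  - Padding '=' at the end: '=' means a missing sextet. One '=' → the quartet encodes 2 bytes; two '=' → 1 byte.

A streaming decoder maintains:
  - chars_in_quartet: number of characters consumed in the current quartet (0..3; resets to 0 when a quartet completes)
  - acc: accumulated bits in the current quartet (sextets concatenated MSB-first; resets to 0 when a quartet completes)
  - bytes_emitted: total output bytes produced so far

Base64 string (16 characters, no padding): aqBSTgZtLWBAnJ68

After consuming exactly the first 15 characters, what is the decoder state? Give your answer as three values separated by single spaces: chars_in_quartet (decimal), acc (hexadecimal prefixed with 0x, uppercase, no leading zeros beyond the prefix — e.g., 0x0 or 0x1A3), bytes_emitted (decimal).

Answer: 3 0x2727A 9

Derivation:
After char 0 ('a'=26): chars_in_quartet=1 acc=0x1A bytes_emitted=0
After char 1 ('q'=42): chars_in_quartet=2 acc=0x6AA bytes_emitted=0
After char 2 ('B'=1): chars_in_quartet=3 acc=0x1AA81 bytes_emitted=0
After char 3 ('S'=18): chars_in_quartet=4 acc=0x6AA052 -> emit 6A A0 52, reset; bytes_emitted=3
After char 4 ('T'=19): chars_in_quartet=1 acc=0x13 bytes_emitted=3
After char 5 ('g'=32): chars_in_quartet=2 acc=0x4E0 bytes_emitted=3
After char 6 ('Z'=25): chars_in_quartet=3 acc=0x13819 bytes_emitted=3
After char 7 ('t'=45): chars_in_quartet=4 acc=0x4E066D -> emit 4E 06 6D, reset; bytes_emitted=6
After char 8 ('L'=11): chars_in_quartet=1 acc=0xB bytes_emitted=6
After char 9 ('W'=22): chars_in_quartet=2 acc=0x2D6 bytes_emitted=6
After char 10 ('B'=1): chars_in_quartet=3 acc=0xB581 bytes_emitted=6
After char 11 ('A'=0): chars_in_quartet=4 acc=0x2D6040 -> emit 2D 60 40, reset; bytes_emitted=9
After char 12 ('n'=39): chars_in_quartet=1 acc=0x27 bytes_emitted=9
After char 13 ('J'=9): chars_in_quartet=2 acc=0x9C9 bytes_emitted=9
After char 14 ('6'=58): chars_in_quartet=3 acc=0x2727A bytes_emitted=9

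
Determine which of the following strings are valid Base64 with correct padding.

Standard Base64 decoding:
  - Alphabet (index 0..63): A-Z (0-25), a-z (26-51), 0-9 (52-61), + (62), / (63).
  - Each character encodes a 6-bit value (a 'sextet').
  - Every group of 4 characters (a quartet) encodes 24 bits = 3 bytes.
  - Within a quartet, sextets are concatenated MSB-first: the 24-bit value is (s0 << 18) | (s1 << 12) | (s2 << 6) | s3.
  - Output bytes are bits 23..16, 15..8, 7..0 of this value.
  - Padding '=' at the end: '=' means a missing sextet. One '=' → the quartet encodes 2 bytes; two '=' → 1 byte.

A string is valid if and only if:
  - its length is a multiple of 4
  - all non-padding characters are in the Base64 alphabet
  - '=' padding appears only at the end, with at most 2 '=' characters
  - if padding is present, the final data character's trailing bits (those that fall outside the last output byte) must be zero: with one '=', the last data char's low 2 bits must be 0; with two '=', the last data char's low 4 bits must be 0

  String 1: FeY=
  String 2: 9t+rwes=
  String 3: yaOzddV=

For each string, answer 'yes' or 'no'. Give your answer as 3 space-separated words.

String 1: 'FeY=' → valid
String 2: '9t+rwes=' → valid
String 3: 'yaOzddV=' → invalid (bad trailing bits)

Answer: yes yes no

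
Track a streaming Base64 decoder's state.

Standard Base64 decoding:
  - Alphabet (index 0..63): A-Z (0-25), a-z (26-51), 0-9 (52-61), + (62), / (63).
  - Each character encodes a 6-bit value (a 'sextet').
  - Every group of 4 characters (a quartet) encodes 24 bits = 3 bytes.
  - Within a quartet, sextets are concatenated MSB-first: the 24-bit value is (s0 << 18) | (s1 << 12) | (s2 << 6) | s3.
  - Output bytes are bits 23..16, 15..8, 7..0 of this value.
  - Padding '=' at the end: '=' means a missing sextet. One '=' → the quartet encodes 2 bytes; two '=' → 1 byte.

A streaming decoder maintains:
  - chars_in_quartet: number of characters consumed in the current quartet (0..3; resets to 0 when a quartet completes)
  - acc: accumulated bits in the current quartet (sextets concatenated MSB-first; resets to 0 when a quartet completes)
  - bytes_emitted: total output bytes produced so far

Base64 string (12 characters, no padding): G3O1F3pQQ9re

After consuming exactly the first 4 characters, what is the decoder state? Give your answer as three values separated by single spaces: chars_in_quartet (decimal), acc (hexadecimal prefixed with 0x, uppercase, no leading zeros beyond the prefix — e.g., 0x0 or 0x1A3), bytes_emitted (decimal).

After char 0 ('G'=6): chars_in_quartet=1 acc=0x6 bytes_emitted=0
After char 1 ('3'=55): chars_in_quartet=2 acc=0x1B7 bytes_emitted=0
After char 2 ('O'=14): chars_in_quartet=3 acc=0x6DCE bytes_emitted=0
After char 3 ('1'=53): chars_in_quartet=4 acc=0x1B73B5 -> emit 1B 73 B5, reset; bytes_emitted=3

Answer: 0 0x0 3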